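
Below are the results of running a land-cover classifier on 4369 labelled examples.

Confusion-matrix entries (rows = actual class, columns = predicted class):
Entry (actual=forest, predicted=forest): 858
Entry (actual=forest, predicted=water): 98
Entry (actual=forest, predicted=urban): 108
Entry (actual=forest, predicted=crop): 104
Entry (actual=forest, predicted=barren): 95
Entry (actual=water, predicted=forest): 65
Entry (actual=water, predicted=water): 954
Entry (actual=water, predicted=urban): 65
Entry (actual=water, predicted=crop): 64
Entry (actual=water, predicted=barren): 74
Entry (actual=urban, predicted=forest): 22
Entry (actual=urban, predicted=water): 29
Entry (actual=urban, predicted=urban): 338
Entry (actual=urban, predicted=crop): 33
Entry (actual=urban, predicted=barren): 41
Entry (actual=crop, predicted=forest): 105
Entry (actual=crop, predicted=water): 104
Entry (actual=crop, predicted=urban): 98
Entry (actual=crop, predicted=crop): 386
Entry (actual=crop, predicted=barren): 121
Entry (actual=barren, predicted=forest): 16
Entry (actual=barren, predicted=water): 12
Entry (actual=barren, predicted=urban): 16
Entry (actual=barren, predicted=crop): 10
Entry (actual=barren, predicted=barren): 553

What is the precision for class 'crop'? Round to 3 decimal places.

Take TP from the diagonal, FP from the rest of the 'crop' prediction marginal, FN from the rest of the 'crop' actual marginal.
precision = TP/(TP+FP).
crop: TP=386, FP=104+64+33+10=211 → 386/597 = 0.6466

0.647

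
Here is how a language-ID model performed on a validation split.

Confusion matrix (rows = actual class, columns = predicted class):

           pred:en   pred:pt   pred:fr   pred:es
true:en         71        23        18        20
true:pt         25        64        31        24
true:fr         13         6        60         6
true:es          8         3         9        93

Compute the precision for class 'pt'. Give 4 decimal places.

0.6667

Treat 'pt' as positive and all other classes as negative.
precision = TP/(TP+FP).
pt: TP=64, FP=23+6+3=32 → 64/96 = 0.66667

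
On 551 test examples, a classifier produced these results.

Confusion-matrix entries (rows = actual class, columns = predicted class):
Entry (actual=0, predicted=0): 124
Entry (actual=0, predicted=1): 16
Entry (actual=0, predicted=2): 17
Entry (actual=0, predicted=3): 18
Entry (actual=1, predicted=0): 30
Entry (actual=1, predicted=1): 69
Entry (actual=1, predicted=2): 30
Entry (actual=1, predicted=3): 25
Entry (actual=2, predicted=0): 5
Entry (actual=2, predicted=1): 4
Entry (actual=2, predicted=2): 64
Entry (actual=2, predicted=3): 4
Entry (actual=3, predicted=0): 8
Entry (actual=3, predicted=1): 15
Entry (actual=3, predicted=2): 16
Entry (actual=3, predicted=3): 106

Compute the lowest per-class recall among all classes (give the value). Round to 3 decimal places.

Per-class recall (TP/(TP+FN)):
  0: TP=124, FN=16+17+18=51 → 124/175 = 0.7086
  1: TP=69, FN=30+30+25=85 → 69/154 = 0.4481
  2: TP=64, FN=5+4+4=13 → 64/77 = 0.8312
  3: TP=106, FN=8+15+16=39 → 106/145 = 0.7310
Lowest is class '1' with recall = 0.448.

0.448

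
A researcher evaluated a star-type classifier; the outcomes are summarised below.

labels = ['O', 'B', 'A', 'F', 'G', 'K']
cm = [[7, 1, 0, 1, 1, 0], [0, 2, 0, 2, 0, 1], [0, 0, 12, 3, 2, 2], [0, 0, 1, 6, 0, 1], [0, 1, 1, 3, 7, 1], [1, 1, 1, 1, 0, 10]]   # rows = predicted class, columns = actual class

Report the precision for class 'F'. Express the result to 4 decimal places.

0.7500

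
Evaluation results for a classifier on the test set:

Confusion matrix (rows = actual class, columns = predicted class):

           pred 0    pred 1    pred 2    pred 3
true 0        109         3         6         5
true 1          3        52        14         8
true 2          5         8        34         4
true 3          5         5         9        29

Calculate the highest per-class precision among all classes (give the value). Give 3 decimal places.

0.893

Per-class precision (TP/(TP+FP)):
  0: TP=109, FP=3+5+5=13 → 109/122 = 0.8934
  1: TP=52, FP=3+8+5=16 → 52/68 = 0.7647
  2: TP=34, FP=6+14+9=29 → 34/63 = 0.5397
  3: TP=29, FP=5+8+4=17 → 29/46 = 0.6304
Highest is class '0' with precision = 0.893.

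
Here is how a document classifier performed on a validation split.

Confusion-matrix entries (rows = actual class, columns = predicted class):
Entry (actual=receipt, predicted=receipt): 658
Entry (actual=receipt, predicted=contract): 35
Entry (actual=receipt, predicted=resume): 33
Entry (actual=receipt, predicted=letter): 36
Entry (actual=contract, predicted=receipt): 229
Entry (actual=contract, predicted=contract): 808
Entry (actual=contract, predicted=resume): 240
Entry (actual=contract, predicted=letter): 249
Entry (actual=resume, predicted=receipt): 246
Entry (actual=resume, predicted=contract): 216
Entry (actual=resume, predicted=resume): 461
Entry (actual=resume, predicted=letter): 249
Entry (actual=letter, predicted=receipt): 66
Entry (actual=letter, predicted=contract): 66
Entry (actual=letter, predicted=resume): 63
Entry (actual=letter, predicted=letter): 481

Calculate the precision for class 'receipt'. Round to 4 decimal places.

One-vs-rest for 'receipt': TP = diagonal; FP = other classes predicted 'receipt'; FN = 'receipt' predicted as other.
precision = TP/(TP+FP).
receipt: TP=658, FP=229+246+66=541 → 658/1199 = 0.54879

0.5488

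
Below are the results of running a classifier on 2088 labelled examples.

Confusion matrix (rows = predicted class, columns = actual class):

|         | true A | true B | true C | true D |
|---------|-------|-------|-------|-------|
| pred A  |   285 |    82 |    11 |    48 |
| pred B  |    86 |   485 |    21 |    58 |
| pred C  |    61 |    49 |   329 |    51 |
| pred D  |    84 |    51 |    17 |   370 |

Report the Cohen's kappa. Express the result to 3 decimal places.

0.602

Observed agreement pₒ = trace/N = 1469/2088 = 0.7035
Expected agreement pₑ = Σ (rowᵢ·colᵢ)/N² = (516·426 + 667·650 + 378·490 + 527·522)/2088² = 0.2554
κ = (pₒ − pₑ)/(1 − pₑ) = (0.7035 − 0.2554)/(1 − 0.2554) = 0.602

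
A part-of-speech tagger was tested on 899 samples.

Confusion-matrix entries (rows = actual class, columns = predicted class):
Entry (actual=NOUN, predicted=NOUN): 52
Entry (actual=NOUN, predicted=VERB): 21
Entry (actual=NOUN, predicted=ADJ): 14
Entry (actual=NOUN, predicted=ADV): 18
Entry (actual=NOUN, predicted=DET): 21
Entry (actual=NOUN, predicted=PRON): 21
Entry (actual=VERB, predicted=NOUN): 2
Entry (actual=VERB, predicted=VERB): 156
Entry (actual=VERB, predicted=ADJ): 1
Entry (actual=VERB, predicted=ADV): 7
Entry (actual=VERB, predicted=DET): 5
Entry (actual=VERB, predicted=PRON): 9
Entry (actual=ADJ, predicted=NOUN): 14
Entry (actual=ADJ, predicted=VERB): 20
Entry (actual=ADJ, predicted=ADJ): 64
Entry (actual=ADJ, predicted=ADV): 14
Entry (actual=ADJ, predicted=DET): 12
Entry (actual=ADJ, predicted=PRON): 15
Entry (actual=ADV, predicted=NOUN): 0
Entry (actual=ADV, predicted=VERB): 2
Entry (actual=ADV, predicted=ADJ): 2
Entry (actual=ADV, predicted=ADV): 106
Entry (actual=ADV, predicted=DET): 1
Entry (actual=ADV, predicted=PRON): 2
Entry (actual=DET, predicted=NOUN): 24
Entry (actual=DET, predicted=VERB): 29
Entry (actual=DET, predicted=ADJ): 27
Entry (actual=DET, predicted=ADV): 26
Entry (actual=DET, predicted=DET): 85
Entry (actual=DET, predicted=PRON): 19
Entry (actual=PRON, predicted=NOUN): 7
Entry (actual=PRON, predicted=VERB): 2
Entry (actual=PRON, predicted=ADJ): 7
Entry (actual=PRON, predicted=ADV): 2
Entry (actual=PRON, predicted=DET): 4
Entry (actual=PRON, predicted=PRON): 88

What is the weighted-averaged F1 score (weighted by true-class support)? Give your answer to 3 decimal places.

Per-class F1 score (2·TP/(2·TP+FP+FN)):
  NOUN: TP=52, FP=2+14+0+24+7=47, FN=21+14+18+21+21=95 → 104/246 = 0.4228
  VERB: TP=156, FP=21+20+2+29+2=74, FN=2+1+7+5+9=24 → 312/410 = 0.7610
  ADJ: TP=64, FP=14+1+2+27+7=51, FN=14+20+14+12+15=75 → 128/254 = 0.5039
  ADV: TP=106, FP=18+7+14+26+2=67, FN=0+2+2+1+2=7 → 212/286 = 0.7413
  DET: TP=85, FP=21+5+12+1+4=43, FN=24+29+27+26+19=125 → 170/338 = 0.5030
  PRON: TP=88, FP=21+9+15+2+19=66, FN=7+2+7+2+4=22 → 176/264 = 0.6667
Weighted-F1 score = Σ (supportᵢ/N)·F1 scoreᵢ with N=899: (147/899)·0.4228 + (180/899)·0.7610 + (139/899)·0.5039 + (113/899)·0.7413 + (210/899)·0.5030 + (110/899)·0.6667 = 0.592

0.592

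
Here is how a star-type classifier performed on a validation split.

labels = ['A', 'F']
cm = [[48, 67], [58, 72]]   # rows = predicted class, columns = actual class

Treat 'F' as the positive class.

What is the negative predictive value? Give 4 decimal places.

NPV = TN/(TN+FN) = 48/(48+67) = 0.4174

0.4174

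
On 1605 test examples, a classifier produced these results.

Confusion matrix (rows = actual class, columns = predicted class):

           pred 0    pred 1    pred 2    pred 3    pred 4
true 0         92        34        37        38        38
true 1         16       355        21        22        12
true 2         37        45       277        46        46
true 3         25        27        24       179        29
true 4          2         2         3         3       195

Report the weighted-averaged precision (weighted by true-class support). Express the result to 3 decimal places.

0.686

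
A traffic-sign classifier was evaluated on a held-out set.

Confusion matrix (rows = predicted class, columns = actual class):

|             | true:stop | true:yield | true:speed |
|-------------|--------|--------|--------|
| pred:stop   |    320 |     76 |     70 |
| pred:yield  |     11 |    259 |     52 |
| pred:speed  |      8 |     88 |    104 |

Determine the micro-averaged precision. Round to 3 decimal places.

0.691

Micro-averaging pools counts across classes: ΣTP=683, ΣFP=305, ΣFN=305.
Micro-precision = TP/(TP+FP) on pooled counts = 0.691 (equals overall accuracy in single-label multiclass).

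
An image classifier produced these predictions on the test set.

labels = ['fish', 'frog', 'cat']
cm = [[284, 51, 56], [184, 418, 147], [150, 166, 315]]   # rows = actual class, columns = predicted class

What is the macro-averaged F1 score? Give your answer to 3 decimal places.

0.572

Per-class F1 score (2·TP/(2·TP+FP+FN)):
  fish: TP=284, FP=184+150=334, FN=51+56=107 → 568/1009 = 0.5629
  frog: TP=418, FP=51+166=217, FN=184+147=331 → 836/1384 = 0.6040
  cat: TP=315, FP=56+147=203, FN=150+166=316 → 630/1149 = 0.5483
Macro-F1 score = mean = (0.5629 + 0.6040 + 0.5483) / 3 = 0.572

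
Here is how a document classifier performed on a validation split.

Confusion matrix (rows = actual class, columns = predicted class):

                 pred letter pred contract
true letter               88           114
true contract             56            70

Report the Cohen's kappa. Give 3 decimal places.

Observed agreement pₒ = trace/N = 158/328 = 0.4817
Expected agreement pₑ = Σ (rowᵢ·colᵢ)/N² = (202·144 + 126·184)/328² = 0.4859
κ = (pₒ − pₑ)/(1 − pₑ) = (0.4817 − 0.4859)/(1 − 0.4859) = -0.008

-0.008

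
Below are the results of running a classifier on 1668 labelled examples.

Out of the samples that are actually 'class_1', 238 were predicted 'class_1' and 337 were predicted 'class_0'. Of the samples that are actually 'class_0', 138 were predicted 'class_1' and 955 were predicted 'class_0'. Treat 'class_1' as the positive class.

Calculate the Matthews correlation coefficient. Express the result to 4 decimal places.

MCC = (TP·TN − FP·FN) / √((TP+FP)(TP+FN)(TN+FP)(TN+FN))
Numerator = 238·955 − 138·337 = 180784
Denominator = √(376·575·1093·1292) = √305308127200 = 552546.9457
MCC = 180784 / 552546.9457 = 0.3272

0.3272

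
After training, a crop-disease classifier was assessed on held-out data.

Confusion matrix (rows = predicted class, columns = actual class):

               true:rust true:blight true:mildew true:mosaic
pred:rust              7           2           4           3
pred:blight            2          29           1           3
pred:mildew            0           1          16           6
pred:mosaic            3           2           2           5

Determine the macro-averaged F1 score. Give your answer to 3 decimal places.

0.595

Per-class F1 score (2·TP/(2·TP+FP+FN)):
  rust: TP=7, FP=2+4+3=9, FN=2+0+3=5 → 14/28 = 0.5000
  blight: TP=29, FP=2+1+3=6, FN=2+1+2=5 → 58/69 = 0.8406
  mildew: TP=16, FP=0+1+6=7, FN=4+1+2=7 → 32/46 = 0.6957
  mosaic: TP=5, FP=3+2+2=7, FN=3+3+6=12 → 10/29 = 0.3448
Macro-F1 score = mean = (0.5000 + 0.8406 + 0.6957 + 0.3448) / 4 = 0.595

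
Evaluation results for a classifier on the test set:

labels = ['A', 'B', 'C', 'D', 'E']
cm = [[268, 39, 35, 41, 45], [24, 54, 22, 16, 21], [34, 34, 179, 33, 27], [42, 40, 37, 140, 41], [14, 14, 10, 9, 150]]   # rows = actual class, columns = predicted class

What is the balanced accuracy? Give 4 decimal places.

0.5663

Balanced accuracy = mean of per-class recall.
  A: recall = 268/428 = 0.62617
  B: recall = 54/137 = 0.39416
  C: recall = 179/307 = 0.58306
  D: recall = 140/300 = 0.46667
  E: recall = 150/197 = 0.76142
Mean = (0.62617 + 0.39416 + 0.58306 + 0.46667 + 0.76142) / 5 = 0.5663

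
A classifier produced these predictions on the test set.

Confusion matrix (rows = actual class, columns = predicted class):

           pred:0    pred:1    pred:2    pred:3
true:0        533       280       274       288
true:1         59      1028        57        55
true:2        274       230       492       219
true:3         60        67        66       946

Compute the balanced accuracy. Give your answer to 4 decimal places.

Balanced accuracy = mean of per-class recall.
  0: recall = 533/1375 = 0.38764
  1: recall = 1028/1199 = 0.85738
  2: recall = 492/1215 = 0.40494
  3: recall = 946/1139 = 0.83055
Mean = (0.38764 + 0.85738 + 0.40494 + 0.83055) / 4 = 0.6201

0.6201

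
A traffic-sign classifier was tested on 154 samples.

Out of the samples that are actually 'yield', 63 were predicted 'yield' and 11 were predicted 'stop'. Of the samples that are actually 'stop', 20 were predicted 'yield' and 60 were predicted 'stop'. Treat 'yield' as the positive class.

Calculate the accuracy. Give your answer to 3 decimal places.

0.799

Accuracy = (TP+TN)/N = (63+60)/154 = 0.799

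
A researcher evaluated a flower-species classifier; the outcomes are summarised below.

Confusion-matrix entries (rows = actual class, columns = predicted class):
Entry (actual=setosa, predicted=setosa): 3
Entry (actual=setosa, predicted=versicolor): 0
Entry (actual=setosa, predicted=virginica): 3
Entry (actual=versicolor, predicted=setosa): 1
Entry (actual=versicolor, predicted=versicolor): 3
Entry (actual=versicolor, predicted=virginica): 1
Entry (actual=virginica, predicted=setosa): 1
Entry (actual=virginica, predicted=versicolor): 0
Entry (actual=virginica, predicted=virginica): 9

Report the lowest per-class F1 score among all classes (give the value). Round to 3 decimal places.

0.545

Per-class F1 score (2·TP/(2·TP+FP+FN)):
  setosa: TP=3, FP=1+1=2, FN=0+3=3 → 6/11 = 0.5455
  versicolor: TP=3, FP=0+0=0, FN=1+1=2 → 6/8 = 0.7500
  virginica: TP=9, FP=3+1=4, FN=1+0=1 → 18/23 = 0.7826
Lowest is class 'setosa' with F1 score = 0.545.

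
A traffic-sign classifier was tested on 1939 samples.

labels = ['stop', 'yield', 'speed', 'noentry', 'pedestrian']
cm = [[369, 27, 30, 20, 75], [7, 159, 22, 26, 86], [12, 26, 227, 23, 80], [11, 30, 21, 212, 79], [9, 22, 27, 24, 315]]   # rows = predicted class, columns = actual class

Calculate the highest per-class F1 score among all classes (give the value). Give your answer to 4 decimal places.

0.7944

Per-class F1 score (2·TP/(2·TP+FP+FN)):
  stop: TP=369, FP=27+30+20+75=152, FN=7+12+11+9=39 → 738/929 = 0.79440
  yield: TP=159, FP=7+22+26+86=141, FN=27+26+30+22=105 → 318/564 = 0.56383
  speed: TP=227, FP=12+26+23+80=141, FN=30+22+21+27=100 → 454/695 = 0.65324
  noentry: TP=212, FP=11+30+21+79=141, FN=20+26+23+24=93 → 424/658 = 0.64438
  pedestrian: TP=315, FP=9+22+27+24=82, FN=75+86+80+79=320 → 630/1032 = 0.61047
Highest is class 'stop' with F1 score = 0.7944.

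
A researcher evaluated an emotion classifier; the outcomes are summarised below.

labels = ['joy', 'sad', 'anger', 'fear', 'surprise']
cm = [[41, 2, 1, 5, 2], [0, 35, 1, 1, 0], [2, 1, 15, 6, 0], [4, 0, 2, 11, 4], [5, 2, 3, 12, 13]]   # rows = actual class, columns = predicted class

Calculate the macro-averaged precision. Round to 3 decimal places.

Per-class precision (TP/(TP+FP)):
  joy: TP=41, FP=0+2+4+5=11 → 41/52 = 0.7885
  sad: TP=35, FP=2+1+0+2=5 → 35/40 = 0.8750
  anger: TP=15, FP=1+1+2+3=7 → 15/22 = 0.6818
  fear: TP=11, FP=5+1+6+12=24 → 11/35 = 0.3143
  surprise: TP=13, FP=2+0+0+4=6 → 13/19 = 0.6842
Macro-precision = mean = (0.7885 + 0.8750 + 0.6818 + 0.3143 + 0.6842) / 5 = 0.669

0.669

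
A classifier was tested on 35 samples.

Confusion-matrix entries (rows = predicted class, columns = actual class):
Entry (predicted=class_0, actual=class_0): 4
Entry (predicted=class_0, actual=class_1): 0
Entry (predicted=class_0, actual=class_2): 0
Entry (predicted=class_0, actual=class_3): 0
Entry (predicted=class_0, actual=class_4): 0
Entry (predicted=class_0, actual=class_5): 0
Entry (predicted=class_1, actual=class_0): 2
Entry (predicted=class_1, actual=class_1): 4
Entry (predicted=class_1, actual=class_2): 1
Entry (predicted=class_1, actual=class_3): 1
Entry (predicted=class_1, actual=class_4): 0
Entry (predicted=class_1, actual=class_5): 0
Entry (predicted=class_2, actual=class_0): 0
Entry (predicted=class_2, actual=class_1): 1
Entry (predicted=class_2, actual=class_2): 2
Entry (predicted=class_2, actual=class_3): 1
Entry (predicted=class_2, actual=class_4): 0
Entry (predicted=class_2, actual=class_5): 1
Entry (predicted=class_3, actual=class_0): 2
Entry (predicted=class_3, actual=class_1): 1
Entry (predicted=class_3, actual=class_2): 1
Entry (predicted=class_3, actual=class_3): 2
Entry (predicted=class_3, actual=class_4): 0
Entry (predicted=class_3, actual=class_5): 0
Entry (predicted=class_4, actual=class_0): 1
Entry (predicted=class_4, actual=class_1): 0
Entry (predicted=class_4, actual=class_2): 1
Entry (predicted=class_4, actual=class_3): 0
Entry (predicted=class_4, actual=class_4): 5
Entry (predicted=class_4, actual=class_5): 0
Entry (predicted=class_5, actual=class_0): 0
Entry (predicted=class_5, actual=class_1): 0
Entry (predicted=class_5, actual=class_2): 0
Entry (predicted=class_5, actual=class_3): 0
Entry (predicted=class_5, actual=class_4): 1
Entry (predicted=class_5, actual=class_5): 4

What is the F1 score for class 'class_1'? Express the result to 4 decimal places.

0.5714

Treat 'class_1' as positive and all other classes as negative.
F1 score = 2·TP/(2·TP+FP+FN).
class_1: TP=4, FP=2+1+1+0+0=4, FN=0+1+1+0+0=2 → 8/14 = 0.57143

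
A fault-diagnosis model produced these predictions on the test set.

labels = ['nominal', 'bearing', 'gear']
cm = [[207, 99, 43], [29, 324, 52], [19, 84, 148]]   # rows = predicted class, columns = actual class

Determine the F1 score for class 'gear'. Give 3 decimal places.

0.599

Take TP from the diagonal, FP from the rest of the 'gear' prediction marginal, FN from the rest of the 'gear' actual marginal.
F1 score = 2·TP/(2·TP+FP+FN).
gear: TP=148, FP=19+84=103, FN=43+52=95 → 296/494 = 0.5992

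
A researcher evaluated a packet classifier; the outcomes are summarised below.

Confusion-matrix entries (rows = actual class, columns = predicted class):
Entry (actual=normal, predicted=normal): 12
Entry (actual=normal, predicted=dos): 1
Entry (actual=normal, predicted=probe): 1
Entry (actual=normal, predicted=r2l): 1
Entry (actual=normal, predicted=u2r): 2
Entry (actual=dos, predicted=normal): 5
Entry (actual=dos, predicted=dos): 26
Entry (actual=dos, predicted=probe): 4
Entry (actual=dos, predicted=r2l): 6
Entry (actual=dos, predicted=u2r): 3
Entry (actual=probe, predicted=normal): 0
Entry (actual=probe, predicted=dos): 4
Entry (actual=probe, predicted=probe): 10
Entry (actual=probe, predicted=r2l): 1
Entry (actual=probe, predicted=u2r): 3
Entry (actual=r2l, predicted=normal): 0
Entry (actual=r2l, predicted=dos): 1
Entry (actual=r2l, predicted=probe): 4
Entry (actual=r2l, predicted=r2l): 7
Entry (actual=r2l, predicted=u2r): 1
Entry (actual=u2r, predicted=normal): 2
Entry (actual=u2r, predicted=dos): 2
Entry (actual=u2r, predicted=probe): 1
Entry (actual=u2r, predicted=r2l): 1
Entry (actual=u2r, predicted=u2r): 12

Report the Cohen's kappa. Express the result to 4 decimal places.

Observed agreement pₒ = trace/N = 67/110 = 0.60909
Expected agreement pₑ = Σ (rowᵢ·colᵢ)/N² = (17·19 + 44·34 + 18·20 + 13·16 + 18·21)/110² = 0.22851
κ = (pₒ − pₑ)/(1 − pₑ) = (0.60909 − 0.22851)/(1 − 0.22851) = 0.4933

0.4933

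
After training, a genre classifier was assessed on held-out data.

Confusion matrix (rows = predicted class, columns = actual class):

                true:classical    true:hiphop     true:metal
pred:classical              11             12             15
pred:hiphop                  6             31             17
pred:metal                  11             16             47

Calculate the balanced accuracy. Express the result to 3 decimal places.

Balanced accuracy = mean of per-class recall.
  classical: recall = 11/28 = 0.3929
  hiphop: recall = 31/59 = 0.5254
  metal: recall = 47/79 = 0.5949
Mean = (0.3929 + 0.5254 + 0.5949) / 3 = 0.504

0.504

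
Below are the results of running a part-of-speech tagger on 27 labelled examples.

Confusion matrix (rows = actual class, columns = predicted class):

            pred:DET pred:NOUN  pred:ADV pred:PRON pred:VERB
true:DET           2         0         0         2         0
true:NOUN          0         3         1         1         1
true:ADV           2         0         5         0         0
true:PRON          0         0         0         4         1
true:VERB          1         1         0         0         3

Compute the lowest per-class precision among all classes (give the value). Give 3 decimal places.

0.400

Per-class precision (TP/(TP+FP)):
  DET: TP=2, FP=0+2+0+1=3 → 2/5 = 0.4000
  NOUN: TP=3, FP=0+0+0+1=1 → 3/4 = 0.7500
  ADV: TP=5, FP=0+1+0+0=1 → 5/6 = 0.8333
  PRON: TP=4, FP=2+1+0+0=3 → 4/7 = 0.5714
  VERB: TP=3, FP=0+1+0+1=2 → 3/5 = 0.6000
Lowest is class 'DET' with precision = 0.400.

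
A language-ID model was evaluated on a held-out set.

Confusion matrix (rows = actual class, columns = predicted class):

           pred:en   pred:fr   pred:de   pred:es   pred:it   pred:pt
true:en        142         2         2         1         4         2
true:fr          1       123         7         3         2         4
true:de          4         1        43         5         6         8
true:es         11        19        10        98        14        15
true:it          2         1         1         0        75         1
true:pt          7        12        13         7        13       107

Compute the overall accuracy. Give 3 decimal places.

0.768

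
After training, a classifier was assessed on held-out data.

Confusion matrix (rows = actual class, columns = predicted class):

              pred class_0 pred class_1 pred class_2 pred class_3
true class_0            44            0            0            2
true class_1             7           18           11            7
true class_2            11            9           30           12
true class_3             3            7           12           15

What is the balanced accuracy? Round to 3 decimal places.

0.566

Balanced accuracy = mean of per-class recall.
  class_0: recall = 44/46 = 0.9565
  class_1: recall = 18/43 = 0.4186
  class_2: recall = 30/62 = 0.4839
  class_3: recall = 15/37 = 0.4054
Mean = (0.9565 + 0.4186 + 0.4839 + 0.4054) / 4 = 0.566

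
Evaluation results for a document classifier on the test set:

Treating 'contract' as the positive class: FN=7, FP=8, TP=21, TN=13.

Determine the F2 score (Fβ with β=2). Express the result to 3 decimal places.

0.745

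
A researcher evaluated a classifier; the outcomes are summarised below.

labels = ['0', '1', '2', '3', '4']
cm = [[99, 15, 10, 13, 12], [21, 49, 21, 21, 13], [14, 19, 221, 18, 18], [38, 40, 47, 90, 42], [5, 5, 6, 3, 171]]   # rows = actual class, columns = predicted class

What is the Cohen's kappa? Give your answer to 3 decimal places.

Observed agreement pₒ = trace/N = 630/1011 = 0.6231
Expected agreement pₑ = Σ (rowᵢ·colᵢ)/N² = (149·177 + 125·128 + 290·305 + 257·145 + 190·256)/1011² = 0.2120
κ = (pₒ − pₑ)/(1 − pₑ) = (0.6231 − 0.2120)/(1 − 0.2120) = 0.522

0.522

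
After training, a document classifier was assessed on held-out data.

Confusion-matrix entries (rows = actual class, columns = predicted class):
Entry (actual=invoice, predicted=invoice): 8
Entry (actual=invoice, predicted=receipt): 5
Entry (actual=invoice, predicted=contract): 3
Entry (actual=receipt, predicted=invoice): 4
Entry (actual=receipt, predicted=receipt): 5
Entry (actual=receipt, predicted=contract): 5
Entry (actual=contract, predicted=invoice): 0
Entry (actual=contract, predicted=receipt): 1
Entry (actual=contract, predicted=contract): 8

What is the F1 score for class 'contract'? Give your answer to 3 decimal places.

Treat 'contract' as positive and all other classes as negative.
F1 score = 2·TP/(2·TP+FP+FN).
contract: TP=8, FP=3+5=8, FN=0+1=1 → 16/25 = 0.6400

0.640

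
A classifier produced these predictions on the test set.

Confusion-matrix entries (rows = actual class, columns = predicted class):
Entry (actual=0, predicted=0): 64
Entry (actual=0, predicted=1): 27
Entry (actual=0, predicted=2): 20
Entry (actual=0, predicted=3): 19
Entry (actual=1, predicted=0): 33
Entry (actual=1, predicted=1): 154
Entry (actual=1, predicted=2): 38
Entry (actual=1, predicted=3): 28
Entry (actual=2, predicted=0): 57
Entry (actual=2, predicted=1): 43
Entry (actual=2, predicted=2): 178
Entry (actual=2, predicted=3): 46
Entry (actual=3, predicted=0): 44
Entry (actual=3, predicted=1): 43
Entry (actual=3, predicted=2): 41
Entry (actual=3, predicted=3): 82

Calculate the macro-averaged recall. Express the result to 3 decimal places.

0.510

Per-class recall (TP/(TP+FN)):
  0: TP=64, FN=27+20+19=66 → 64/130 = 0.4923
  1: TP=154, FN=33+38+28=99 → 154/253 = 0.6087
  2: TP=178, FN=57+43+46=146 → 178/324 = 0.5494
  3: TP=82, FN=44+43+41=128 → 82/210 = 0.3905
Macro-recall = mean = (0.4923 + 0.6087 + 0.5494 + 0.3905) / 4 = 0.510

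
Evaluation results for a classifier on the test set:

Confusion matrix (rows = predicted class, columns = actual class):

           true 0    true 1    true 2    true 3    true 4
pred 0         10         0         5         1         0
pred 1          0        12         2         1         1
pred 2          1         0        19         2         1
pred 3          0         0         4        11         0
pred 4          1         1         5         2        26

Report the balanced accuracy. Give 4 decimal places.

Balanced accuracy = mean of per-class recall.
  0: recall = 10/12 = 0.83333
  1: recall = 12/13 = 0.92308
  2: recall = 19/35 = 0.54286
  3: recall = 11/17 = 0.64706
  4: recall = 26/28 = 0.92857
Mean = (0.83333 + 0.92308 + 0.54286 + 0.64706 + 0.92857) / 5 = 0.7750

0.7750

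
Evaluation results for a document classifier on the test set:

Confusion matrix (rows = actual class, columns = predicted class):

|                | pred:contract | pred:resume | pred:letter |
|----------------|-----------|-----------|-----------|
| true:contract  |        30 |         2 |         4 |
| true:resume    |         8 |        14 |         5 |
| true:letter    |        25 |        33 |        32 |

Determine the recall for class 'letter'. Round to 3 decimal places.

0.356

recall = TP/(TP+FN).
letter: TP=32, FN=25+33=58 → 32/90 = 0.3556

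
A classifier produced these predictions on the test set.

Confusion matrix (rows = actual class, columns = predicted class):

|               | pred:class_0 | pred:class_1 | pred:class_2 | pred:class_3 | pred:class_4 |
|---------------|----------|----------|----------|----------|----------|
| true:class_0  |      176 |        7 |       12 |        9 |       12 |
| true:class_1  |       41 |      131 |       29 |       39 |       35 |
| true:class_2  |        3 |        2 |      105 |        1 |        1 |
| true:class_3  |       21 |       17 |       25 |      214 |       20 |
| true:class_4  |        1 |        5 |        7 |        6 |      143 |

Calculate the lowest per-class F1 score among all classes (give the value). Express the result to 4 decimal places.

0.5995

Per-class F1 score (2·TP/(2·TP+FP+FN)):
  class_0: TP=176, FP=41+3+21+1=66, FN=7+12+9+12=40 → 352/458 = 0.76856
  class_1: TP=131, FP=7+2+17+5=31, FN=41+29+39+35=144 → 262/437 = 0.59954
  class_2: TP=105, FP=12+29+25+7=73, FN=3+2+1+1=7 → 210/290 = 0.72414
  class_3: TP=214, FP=9+39+1+6=55, FN=21+17+25+20=83 → 428/566 = 0.75618
  class_4: TP=143, FP=12+35+1+20=68, FN=1+5+7+6=19 → 286/373 = 0.76676
Lowest is class 'class_1' with F1 score = 0.5995.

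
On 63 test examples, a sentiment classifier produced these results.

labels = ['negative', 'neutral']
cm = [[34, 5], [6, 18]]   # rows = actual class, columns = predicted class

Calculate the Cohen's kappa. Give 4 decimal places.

0.6268

Observed agreement pₒ = trace/N = 52/63 = 0.82540
Expected agreement pₑ = Σ (rowᵢ·colᵢ)/N² = (39·40 + 24·23)/63² = 0.53212
κ = (pₒ − pₑ)/(1 − pₑ) = (0.82540 − 0.53212)/(1 − 0.53212) = 0.6268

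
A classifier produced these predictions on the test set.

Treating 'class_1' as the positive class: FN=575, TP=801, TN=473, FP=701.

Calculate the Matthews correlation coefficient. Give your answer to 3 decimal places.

-0.015

MCC = (TP·TN − FP·FN) / √((TP+FP)(TP+FN)(TN+FP)(TN+FN))
Numerator = 801·473 − 701·575 = -24202
Denominator = √(1502·1376·1174·1048) = √2542832456704 = 1594626.1182
MCC = -24202 / 1594626.1182 = -0.015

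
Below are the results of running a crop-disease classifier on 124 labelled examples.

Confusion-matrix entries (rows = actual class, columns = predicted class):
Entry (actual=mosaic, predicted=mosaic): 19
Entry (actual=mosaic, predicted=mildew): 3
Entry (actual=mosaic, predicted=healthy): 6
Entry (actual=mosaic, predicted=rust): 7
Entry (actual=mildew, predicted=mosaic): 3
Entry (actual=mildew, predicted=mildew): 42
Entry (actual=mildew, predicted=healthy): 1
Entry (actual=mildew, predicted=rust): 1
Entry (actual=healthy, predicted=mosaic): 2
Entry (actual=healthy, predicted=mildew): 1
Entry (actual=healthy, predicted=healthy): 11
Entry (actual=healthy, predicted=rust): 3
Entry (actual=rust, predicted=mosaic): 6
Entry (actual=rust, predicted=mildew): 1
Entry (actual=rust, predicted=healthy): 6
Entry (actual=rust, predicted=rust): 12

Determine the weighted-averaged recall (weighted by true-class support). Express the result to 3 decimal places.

Per-class recall (TP/(TP+FN)):
  mosaic: TP=19, FN=3+6+7=16 → 19/35 = 0.5429
  mildew: TP=42, FN=3+1+1=5 → 42/47 = 0.8936
  healthy: TP=11, FN=2+1+3=6 → 11/17 = 0.6471
  rust: TP=12, FN=6+1+6=13 → 12/25 = 0.4800
Weighted-recall = Σ (supportᵢ/N)·recallᵢ with N=124: (35/124)·0.5429 + (47/124)·0.8936 + (17/124)·0.6471 + (25/124)·0.4800 = 0.677

0.677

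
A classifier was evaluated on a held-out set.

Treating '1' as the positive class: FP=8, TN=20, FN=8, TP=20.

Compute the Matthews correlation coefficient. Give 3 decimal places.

0.429

MCC = (TP·TN − FP·FN) / √((TP+FP)(TP+FN)(TN+FP)(TN+FN))
Numerator = 20·20 − 8·8 = 336
Denominator = √(28·28·28·28) = √614656 = 784.0000
MCC = 336 / 784.0000 = 0.429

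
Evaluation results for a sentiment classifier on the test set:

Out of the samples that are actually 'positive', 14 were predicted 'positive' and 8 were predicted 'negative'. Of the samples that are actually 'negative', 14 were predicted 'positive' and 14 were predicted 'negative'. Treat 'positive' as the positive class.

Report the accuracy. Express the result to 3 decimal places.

Accuracy = (TP+TN)/N = (14+14)/50 = 0.560

0.560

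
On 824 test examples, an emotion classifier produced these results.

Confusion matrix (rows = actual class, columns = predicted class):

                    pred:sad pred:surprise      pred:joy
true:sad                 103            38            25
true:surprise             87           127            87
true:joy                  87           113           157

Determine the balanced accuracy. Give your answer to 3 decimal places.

0.494

Balanced accuracy = mean of per-class recall.
  sad: recall = 103/166 = 0.6205
  surprise: recall = 127/301 = 0.4219
  joy: recall = 157/357 = 0.4398
Mean = (0.6205 + 0.4219 + 0.4398) / 3 = 0.494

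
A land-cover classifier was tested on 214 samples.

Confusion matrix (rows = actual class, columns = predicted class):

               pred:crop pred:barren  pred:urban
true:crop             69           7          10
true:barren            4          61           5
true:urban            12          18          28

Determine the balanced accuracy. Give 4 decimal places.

0.7188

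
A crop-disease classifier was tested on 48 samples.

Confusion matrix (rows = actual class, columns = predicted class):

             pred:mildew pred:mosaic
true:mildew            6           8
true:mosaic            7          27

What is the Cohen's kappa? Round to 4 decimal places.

Observed agreement pₒ = trace/N = 33/48 = 0.68750
Expected agreement pₑ = Σ (rowᵢ·colᵢ)/N² = (14·13 + 34·35)/48² = 0.59549
κ = (pₒ − pₑ)/(1 − pₑ) = (0.68750 − 0.59549)/(1 − 0.59549) = 0.2275

0.2275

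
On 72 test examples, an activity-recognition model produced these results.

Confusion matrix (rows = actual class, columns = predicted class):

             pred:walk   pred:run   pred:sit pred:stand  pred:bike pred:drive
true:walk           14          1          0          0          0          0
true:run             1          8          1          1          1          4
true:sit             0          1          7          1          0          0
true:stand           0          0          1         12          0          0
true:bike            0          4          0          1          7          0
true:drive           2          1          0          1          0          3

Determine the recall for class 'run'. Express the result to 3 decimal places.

0.500

recall = TP/(TP+FN).
run: TP=8, FN=1+1+1+1+4=8 → 8/16 = 0.5000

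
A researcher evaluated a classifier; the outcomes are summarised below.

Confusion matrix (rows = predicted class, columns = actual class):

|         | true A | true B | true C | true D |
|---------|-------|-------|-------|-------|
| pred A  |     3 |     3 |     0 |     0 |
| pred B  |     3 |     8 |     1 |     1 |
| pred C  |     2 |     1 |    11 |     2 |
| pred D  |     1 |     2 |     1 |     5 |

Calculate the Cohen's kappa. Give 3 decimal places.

0.473

Observed agreement pₒ = trace/N = 27/44 = 0.6136
Expected agreement pₑ = Σ (rowᵢ·colᵢ)/N² = (9·6 + 14·13 + 13·16 + 8·9)/44² = 0.2665
κ = (pₒ − pₑ)/(1 − pₑ) = (0.6136 − 0.2665)/(1 − 0.2665) = 0.473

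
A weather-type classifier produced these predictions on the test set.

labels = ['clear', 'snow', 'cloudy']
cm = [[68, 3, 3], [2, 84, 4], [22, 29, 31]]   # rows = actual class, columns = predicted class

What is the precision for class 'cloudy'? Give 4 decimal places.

Take TP from the diagonal, FP from the rest of the 'cloudy' prediction marginal, FN from the rest of the 'cloudy' actual marginal.
precision = TP/(TP+FP).
cloudy: TP=31, FP=3+4=7 → 31/38 = 0.81579

0.8158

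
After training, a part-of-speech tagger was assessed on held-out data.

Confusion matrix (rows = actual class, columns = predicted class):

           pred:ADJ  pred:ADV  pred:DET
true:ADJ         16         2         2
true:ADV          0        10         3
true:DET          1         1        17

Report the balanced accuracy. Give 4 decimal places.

Balanced accuracy = mean of per-class recall.
  ADJ: recall = 16/20 = 0.80000
  ADV: recall = 10/13 = 0.76923
  DET: recall = 17/19 = 0.89474
Mean = (0.80000 + 0.76923 + 0.89474) / 3 = 0.8213

0.8213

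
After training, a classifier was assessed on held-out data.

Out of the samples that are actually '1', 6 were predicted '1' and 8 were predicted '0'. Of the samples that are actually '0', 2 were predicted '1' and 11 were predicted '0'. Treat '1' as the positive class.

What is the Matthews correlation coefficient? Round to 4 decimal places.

0.3006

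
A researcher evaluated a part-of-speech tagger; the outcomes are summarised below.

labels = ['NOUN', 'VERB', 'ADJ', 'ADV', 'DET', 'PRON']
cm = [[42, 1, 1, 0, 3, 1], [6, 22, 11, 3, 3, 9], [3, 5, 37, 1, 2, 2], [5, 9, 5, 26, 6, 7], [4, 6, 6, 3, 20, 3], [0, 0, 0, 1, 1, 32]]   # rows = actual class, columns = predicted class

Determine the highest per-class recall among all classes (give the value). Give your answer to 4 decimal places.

Per-class recall (TP/(TP+FN)):
  NOUN: TP=42, FN=1+1+0+3+1=6 → 42/48 = 0.87500
  VERB: TP=22, FN=6+11+3+3+9=32 → 22/54 = 0.40741
  ADJ: TP=37, FN=3+5+1+2+2=13 → 37/50 = 0.74000
  ADV: TP=26, FN=5+9+5+6+7=32 → 26/58 = 0.44828
  DET: TP=20, FN=4+6+6+3+3=22 → 20/42 = 0.47619
  PRON: TP=32, FN=0+0+0+1+1=2 → 32/34 = 0.94118
Highest is class 'PRON' with recall = 0.9412.

0.9412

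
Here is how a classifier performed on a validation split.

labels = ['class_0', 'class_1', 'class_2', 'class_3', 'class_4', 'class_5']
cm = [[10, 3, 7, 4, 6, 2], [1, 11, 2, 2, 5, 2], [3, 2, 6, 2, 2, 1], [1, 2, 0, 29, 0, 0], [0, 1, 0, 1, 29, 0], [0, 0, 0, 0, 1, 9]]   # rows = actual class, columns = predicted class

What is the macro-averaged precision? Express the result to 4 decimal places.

0.6210

Per-class precision (TP/(TP+FP)):
  class_0: TP=10, FP=1+3+1+0+0=5 → 10/15 = 0.66667
  class_1: TP=11, FP=3+2+2+1+0=8 → 11/19 = 0.57895
  class_2: TP=6, FP=7+2+0+0+0=9 → 6/15 = 0.40000
  class_3: TP=29, FP=4+2+2+1+0=9 → 29/38 = 0.76316
  class_4: TP=29, FP=6+5+2+0+1=14 → 29/43 = 0.67442
  class_5: TP=9, FP=2+2+1+0+0=5 → 9/14 = 0.64286
Macro-precision = mean = (0.66667 + 0.57895 + 0.40000 + 0.76316 + 0.67442 + 0.64286) / 6 = 0.6210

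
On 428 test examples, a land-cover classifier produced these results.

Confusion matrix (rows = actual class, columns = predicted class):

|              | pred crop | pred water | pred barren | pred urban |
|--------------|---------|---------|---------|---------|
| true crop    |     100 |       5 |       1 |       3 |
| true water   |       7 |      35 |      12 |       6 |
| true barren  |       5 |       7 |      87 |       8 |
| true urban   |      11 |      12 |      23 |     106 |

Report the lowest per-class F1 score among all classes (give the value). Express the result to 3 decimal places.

Per-class F1 score (2·TP/(2·TP+FP+FN)):
  crop: TP=100, FP=7+5+11=23, FN=5+1+3=9 → 200/232 = 0.8621
  water: TP=35, FP=5+7+12=24, FN=7+12+6=25 → 70/119 = 0.5882
  barren: TP=87, FP=1+12+23=36, FN=5+7+8=20 → 174/230 = 0.7565
  urban: TP=106, FP=3+6+8=17, FN=11+12+23=46 → 212/275 = 0.7709
Lowest is class 'water' with F1 score = 0.588.

0.588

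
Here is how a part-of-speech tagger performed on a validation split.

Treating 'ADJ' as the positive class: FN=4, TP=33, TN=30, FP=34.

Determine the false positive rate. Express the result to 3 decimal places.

0.531

FPR = FP/(FP+TN) = 34/(34+30) = 0.531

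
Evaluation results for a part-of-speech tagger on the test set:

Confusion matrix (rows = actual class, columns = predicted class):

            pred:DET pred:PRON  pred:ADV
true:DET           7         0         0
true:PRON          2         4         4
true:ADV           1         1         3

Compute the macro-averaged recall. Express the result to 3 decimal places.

0.667

Per-class recall (TP/(TP+FN)):
  DET: TP=7, FN=0+0=0 → 7/7 = 1.0000
  PRON: TP=4, FN=2+4=6 → 4/10 = 0.4000
  ADV: TP=3, FN=1+1=2 → 3/5 = 0.6000
Macro-recall = mean = (1.0000 + 0.4000 + 0.6000) / 3 = 0.667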